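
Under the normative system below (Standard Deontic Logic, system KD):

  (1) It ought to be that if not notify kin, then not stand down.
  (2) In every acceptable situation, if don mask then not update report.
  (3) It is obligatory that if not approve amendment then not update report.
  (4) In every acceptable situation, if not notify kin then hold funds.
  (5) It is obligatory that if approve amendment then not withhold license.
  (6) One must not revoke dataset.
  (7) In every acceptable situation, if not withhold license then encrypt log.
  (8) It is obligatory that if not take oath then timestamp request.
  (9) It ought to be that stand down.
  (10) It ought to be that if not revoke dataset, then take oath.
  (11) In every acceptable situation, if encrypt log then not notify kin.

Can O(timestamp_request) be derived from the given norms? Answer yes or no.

Premise 8 is O(¬take_oath → timestamp_request), but O(¬take_oath) is not derivable from the premises, so it does not yield O(timestamp_request).
No other premise forces O(timestamp_request). An ideal world satisfying every premise can still have timestamp_request false, so O(timestamp_request) is not derivable.

No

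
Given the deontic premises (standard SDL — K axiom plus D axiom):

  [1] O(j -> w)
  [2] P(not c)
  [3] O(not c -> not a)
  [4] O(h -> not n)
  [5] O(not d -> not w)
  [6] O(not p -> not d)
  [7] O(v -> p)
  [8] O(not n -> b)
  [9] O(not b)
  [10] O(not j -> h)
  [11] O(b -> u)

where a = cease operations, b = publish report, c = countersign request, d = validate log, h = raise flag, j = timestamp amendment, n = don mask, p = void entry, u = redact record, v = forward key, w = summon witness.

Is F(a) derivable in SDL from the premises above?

Premise 3 is O(not c -> not a), but O(not c) is not derivable from the premises (the permission P(not c) asserts only not O(c), not O(not c)), so it does not yield O(not a).
No other premise forces O(not a). An ideal world satisfying every premise can still have a true, so F(a) is not derivable.

No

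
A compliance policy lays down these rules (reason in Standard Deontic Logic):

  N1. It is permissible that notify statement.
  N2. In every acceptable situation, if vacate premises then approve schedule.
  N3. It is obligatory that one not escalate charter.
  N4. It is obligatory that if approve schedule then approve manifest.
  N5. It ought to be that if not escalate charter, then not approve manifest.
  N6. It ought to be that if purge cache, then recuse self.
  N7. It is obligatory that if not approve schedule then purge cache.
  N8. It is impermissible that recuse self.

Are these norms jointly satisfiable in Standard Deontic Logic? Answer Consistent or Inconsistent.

Inconsistent

F(recuse_self) at premise 8 means O(¬recuse_self).
The contrapositive of premise 6 (O(purge_cache → recuse_self)) is O(¬recuse_self → ¬purge_cache), and O(¬recuse_self) is already established, so O(¬purge_cache).
The contrapositive of premise 7 (O(¬approve_schedule → purge_cache)) is O(¬purge_cache → approve_schedule), and O(¬purge_cache) is already established, so O(approve_schedule).
Applying K to premise 4 (O(approve_schedule → approve_manifest)) and O(approve_schedule) yields O(approve_manifest).
Premise 5 is O(¬escalate_charter → ¬approve_manifest); contrapositively O(approve_manifest → escalate_charter). Since O(approve_manifest) holds, K gives O(escalate_charter).
But premise 3 directly asserts O(¬escalate_charter).
We now have both O(escalate_charter) and O(¬escalate_charter) — escalate_charter is simultaneously obligatory and forbidden, violating the D-axiom.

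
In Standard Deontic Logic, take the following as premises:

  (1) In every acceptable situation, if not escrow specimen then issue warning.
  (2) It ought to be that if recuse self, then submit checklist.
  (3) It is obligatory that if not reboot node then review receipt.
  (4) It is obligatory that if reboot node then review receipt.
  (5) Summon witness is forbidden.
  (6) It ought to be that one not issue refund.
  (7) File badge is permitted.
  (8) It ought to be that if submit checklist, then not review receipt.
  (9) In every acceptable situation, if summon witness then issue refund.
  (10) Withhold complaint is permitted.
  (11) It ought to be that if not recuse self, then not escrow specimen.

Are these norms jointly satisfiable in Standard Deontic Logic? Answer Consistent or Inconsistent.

Consistent

Premise 9 is O(summon_witness → issue_refund), but O(summon_witness) is not derivable from the premises, so it does not yield O(issue_refund).
So O(issue_refund) is not derivable, and the apparent clash with O(¬issue_refund) does not arise.
A world satisfying every obligation exists (e.g. escrow_specimen=false, file_badge=false, issue_refund=false, issue_warning=true, reboot_node=false, recuse_self=false, review_receipt=true, submit_checklist=false, summon_witness=false, withhold_complaint=false); no atom is both obligatory and forbidden, so the set is consistent.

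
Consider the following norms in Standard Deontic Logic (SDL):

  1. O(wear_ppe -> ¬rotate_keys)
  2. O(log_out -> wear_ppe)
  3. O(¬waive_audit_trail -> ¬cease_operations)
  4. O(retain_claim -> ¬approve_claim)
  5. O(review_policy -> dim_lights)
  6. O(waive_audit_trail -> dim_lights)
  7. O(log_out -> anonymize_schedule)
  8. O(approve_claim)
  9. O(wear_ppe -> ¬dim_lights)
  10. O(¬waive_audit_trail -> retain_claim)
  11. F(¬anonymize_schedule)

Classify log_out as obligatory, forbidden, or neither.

Forbidden

Premise 8 states O(approve_claim) outright.
Premise 4 is O(retain_claim -> ¬approve_claim); contrapositively O(approve_claim -> ¬retain_claim). Since O(approve_claim) holds, K gives O(¬retain_claim).
Premise 10 is O(¬waive_audit_trail -> retain_claim); contrapositively O(¬retain_claim -> waive_audit_trail). Since O(¬retain_claim) holds, K gives O(waive_audit_trail).
With premise 6, O(waive_audit_trail -> dim_lights), the K-axiom yields O(dim_lights).
Premise 9, O(wear_ppe -> ¬dim_lights), contraposes to O(dim_lights -> ¬wear_ppe); with O(dim_lights) we get O(¬wear_ppe).
Premise 2, O(log_out -> wear_ppe), contraposes to O(¬wear_ppe -> ¬log_out); with O(¬wear_ppe) we get O(¬log_out).
Premises 1, 3, 5, 7, 11 do not contribute to this derivation.
Thus O(¬log_out), which is F(log_out): log_out is forbidden.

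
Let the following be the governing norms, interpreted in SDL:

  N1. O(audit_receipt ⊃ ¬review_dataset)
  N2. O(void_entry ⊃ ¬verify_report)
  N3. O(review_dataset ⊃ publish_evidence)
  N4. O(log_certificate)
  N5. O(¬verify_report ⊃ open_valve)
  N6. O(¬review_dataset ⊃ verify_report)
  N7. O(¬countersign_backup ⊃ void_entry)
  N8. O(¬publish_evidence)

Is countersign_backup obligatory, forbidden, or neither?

Obligatory

Premise 8 gives O(¬publish_evidence).
Premise 3, O(review_dataset ⊃ publish_evidence), contraposes to O(¬publish_evidence ⊃ ¬review_dataset); with O(¬publish_evidence) we get O(¬review_dataset).
Premise 6 is O(¬review_dataset ⊃ verify_report); since O(¬review_dataset), deontic closure gives O(verify_report).
The contrapositive of premise 2 (O(void_entry ⊃ ¬verify_report)) is O(verify_report ⊃ ¬void_entry), and O(verify_report) is already established, so O(¬void_entry).
Premise 7, O(¬countersign_backup ⊃ void_entry), contraposes to O(¬void_entry ⊃ countersign_backup); with O(¬void_entry) we get O(countersign_backup).
Premises 1, 4, 5 do not contribute to this derivation.
Hence countersign_backup is obligatory.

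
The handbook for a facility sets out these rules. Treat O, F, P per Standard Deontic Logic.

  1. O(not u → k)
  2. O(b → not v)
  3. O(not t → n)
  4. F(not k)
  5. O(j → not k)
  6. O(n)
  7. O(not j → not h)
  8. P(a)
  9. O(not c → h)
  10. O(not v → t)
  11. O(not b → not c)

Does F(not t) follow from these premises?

F(not k) at premise 4 means O(k).
The contrapositive of premise 5 (O(j → not k)) is O(k → not j), and O(k) is already established, so O(not j).
From O(not j) and premise 7, O(not j → not h), we obtain O(not h).
Premise 9 is O(not c → h); contrapositively O(not h → c). Since O(not h) holds, K gives O(c).
The contrapositive of premise 11 (O(not b → not c)) is O(c → b), and O(c) is already established, so O(b).
Applying K to premise 2 (O(b → not v)) and O(b) yields O(not v).
Premise 10 is O(not v → t); since O(not v), deontic closure gives O(t).
Premises 1, 3, 6, 8 do not contribute to this derivation.
So O(t) holds, i.e. F(not t). The claim follows.

Yes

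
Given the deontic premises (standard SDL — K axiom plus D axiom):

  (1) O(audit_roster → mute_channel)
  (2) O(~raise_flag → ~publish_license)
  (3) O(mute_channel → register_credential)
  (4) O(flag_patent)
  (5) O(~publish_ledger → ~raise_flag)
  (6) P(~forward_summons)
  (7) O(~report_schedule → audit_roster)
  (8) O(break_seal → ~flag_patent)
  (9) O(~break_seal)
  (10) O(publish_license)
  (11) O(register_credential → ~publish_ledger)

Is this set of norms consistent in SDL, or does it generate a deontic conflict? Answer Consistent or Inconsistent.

Premise 8 is O(break_seal → ~flag_patent), but O(break_seal) is not derivable from the premises, so it does not yield O(~flag_patent).
So O(~flag_patent) is not derivable, and the apparent clash with O(flag_patent) does not arise.
A world satisfying every obligation exists (e.g. audit_roster=false, break_seal=false, flag_patent=true, forward_summons=false, mute_channel=false, publish_ledger=true, publish_license=true, raise_flag=true, register_credential=false, report_schedule=true); no atom is both obligatory and forbidden, so the set is consistent.

Consistent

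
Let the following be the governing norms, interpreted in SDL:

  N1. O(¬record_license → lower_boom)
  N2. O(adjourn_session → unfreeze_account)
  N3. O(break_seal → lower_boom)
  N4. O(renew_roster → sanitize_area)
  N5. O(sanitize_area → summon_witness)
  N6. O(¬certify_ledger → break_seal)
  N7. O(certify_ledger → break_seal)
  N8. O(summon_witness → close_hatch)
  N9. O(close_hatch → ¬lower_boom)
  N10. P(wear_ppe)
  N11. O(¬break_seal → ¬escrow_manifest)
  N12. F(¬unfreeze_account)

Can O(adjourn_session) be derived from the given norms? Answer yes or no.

Premise 2 is O(adjourn_session → unfreeze_account); even if O(unfreeze_account) held, inferring O(adjourn_session) would be affirming the consequent — invalid.
No other premise forces O(adjourn_session). An ideal world satisfying every premise can still have adjourn_session false, so O(adjourn_session) is not derivable.

No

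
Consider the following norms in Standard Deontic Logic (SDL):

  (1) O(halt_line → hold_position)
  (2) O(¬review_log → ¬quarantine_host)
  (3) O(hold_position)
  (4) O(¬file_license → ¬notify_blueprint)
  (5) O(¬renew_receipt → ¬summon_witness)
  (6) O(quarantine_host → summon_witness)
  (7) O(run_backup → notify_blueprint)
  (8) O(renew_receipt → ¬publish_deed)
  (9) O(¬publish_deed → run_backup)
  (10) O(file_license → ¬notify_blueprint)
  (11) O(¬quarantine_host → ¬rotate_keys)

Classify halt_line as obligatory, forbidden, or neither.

Neither

Premise 1 is O(halt_line → hold_position); even if O(hold_position) held, inferring O(halt_line) would be affirming the consequent — invalid.
No premise or chain of K-axiom applications forces O(halt_line), and none forces O(¬halt_line). So halt_line is neither obligatory nor forbidden under these norms.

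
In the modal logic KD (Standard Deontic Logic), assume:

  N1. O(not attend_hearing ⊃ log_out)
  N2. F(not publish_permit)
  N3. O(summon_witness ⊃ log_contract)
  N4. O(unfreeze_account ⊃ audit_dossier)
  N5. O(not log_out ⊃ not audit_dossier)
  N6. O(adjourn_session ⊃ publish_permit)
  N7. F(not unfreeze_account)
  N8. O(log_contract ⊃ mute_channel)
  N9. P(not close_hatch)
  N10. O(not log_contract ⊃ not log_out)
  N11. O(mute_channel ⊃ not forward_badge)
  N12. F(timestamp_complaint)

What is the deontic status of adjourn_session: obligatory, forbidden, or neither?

Premise 6 is O(adjourn_session ⊃ publish_permit); even if O(publish_permit) held, inferring O(adjourn_session) would be affirming the consequent — invalid.
No premise or chain of K-axiom applications forces O(adjourn_session), and none forces O(not adjourn_session). So adjourn_session is neither obligatory nor forbidden under these norms.

Neither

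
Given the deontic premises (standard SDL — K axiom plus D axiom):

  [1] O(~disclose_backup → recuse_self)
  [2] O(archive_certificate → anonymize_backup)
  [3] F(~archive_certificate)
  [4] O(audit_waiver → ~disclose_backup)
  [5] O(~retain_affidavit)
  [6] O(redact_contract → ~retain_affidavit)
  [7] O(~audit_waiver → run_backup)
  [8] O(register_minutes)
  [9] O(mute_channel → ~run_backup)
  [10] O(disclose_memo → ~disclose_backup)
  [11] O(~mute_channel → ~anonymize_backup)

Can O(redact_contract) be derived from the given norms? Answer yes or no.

Premise 6 is O(redact_contract → ~retain_affidavit); even if O(~retain_affidavit) held, inferring O(redact_contract) would be affirming the consequent — invalid.
No other premise forces O(redact_contract). An ideal world satisfying every premise can still have redact_contract false, so O(redact_contract) is not derivable.

No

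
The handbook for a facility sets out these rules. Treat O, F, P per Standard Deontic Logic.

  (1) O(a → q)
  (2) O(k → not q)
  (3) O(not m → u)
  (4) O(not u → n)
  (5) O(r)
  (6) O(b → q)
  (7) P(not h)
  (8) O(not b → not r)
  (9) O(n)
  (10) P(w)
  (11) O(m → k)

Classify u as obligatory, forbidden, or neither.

Obligatory

Premise 5 states O(r) outright.
The contrapositive of premise 8 (O(not b → not r)) is O(r → b), and O(r) is already established, so O(b).
Premise 6 is O(b → q); since O(b), deontic closure gives O(q).
The contrapositive of premise 2 (O(k → not q)) is O(q → not k), and O(q) is already established, so O(not k).
Premise 11, O(m → k), contraposes to O(not k → not m); with O(not k) we get O(not m).
Premise 3 is O(not m → u); since O(not m), deontic closure gives O(u).
Premises 1, 4, 7, 9, 10 do not contribute to this derivation.
Hence u is obligatory.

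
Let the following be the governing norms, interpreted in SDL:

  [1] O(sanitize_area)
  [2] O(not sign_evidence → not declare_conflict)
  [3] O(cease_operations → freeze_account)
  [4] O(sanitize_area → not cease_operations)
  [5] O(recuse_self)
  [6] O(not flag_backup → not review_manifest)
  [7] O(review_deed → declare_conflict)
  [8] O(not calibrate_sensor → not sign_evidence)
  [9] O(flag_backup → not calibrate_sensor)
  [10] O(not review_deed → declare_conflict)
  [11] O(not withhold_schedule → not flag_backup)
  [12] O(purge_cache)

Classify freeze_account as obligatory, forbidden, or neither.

Premise 3 is O(cease_operations → freeze_account), but O(cease_operations) is not derivable from the premises, so it does not yield O(freeze_account).
No premise or chain of K-axiom applications forces O(freeze_account), and none forces O(not freeze_account). So freeze_account is neither obligatory nor forbidden under these norms.

Neither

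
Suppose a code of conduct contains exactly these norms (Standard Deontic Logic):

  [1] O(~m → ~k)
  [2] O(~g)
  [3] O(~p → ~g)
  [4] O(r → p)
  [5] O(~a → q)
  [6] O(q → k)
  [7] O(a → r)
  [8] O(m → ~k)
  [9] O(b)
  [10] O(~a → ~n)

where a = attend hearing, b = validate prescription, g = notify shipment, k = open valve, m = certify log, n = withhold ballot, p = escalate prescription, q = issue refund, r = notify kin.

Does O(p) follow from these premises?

Yes

Premises 1 and 8 are O(~m → ~k) and O(m → ~k); every ideal world satisfies ~m or m, so in either case ~k holds — hence O(~k).
Premise 6 is O(q → k); contrapositively O(~k → ~q). Since O(~k) holds, K gives O(~q).
Premise 5 is O(~a → q); contrapositively O(~q → a). Since O(~q) holds, K gives O(a).
Applying K to premise 7 (O(a → r)) and O(a) yields O(r).
Applying K to premise 4 (O(r → p)) and O(r) yields O(p).
Premises 2, 3, 9, 10 do not contribute to this derivation.
So O(p) follows.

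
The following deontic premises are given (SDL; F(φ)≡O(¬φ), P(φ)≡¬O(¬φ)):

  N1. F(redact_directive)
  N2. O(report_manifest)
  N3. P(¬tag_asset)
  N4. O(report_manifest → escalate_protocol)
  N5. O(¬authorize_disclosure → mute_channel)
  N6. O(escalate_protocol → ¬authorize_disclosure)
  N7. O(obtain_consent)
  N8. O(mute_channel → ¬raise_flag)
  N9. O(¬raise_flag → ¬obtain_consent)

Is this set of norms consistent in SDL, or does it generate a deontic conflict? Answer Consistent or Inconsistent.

Inconsistent

Premise 7 gives O(obtain_consent).
The contrapositive of premise 9 (O(¬raise_flag → ¬obtain_consent)) is O(obtain_consent → raise_flag), and O(obtain_consent) is already established, so O(raise_flag).
Premise 8, O(mute_channel → ¬raise_flag), contraposes to O(raise_flag → ¬mute_channel); with O(raise_flag) we get O(¬mute_channel).
Premise 5 is O(¬authorize_disclosure → mute_channel); contrapositively O(¬mute_channel → authorize_disclosure). Since O(¬mute_channel) holds, K gives O(authorize_disclosure).
The contrapositive of premise 6 (O(escalate_protocol → ¬authorize_disclosure)) is O(authorize_disclosure → ¬escalate_protocol), and O(authorize_disclosure) is already established, so O(¬escalate_protocol).
Premise 4 is O(report_manifest → escalate_protocol); contrapositively O(¬escalate_protocol → ¬report_manifest). Since O(¬escalate_protocol) holds, K gives O(¬report_manifest).
Yet premise 2 states O(report_manifest).
We now have both O(¬report_manifest) and O(report_manifest) — report_manifest is simultaneously obligatory and forbidden, violating the D-axiom.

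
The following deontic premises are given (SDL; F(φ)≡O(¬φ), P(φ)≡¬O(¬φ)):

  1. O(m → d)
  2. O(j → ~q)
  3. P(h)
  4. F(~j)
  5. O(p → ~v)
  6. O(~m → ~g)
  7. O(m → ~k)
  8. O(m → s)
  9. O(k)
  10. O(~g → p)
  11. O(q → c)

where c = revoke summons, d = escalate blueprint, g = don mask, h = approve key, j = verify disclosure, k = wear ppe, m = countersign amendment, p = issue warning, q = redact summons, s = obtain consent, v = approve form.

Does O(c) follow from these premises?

No

Premise 11 is O(q → c), but O(q) is not derivable from the premises, so it does not yield O(c).
No other premise forces O(c). An ideal world satisfying every premise can still have c false, so O(c) is not derivable.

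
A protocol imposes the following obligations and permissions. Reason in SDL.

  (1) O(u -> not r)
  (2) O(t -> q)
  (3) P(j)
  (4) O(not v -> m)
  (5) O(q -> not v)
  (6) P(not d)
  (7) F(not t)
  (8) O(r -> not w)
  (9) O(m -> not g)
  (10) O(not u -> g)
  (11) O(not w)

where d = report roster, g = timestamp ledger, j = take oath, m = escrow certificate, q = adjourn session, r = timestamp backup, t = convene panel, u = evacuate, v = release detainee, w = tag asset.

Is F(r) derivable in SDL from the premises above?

Yes

Premise 7 is F(not t), i.e. O(t).
Premise 2 is O(t -> q); since O(t), deontic closure gives O(q).
With premise 5, O(q -> not v), the K-axiom yields O(not v).
From O(not v) and premise 4, O(not v -> m), we obtain O(m).
With premise 9, O(m -> not g), the K-axiom yields O(not g).
Premise 10 is O(not u -> g); contrapositively O(not g -> u). Since O(not g) holds, K gives O(u).
From O(u) and premise 1, O(u -> not r), we obtain O(not r).
Premises 3, 6, 8, 11 do not contribute to this derivation.
So O(not r) holds, i.e. F(r). The claim follows.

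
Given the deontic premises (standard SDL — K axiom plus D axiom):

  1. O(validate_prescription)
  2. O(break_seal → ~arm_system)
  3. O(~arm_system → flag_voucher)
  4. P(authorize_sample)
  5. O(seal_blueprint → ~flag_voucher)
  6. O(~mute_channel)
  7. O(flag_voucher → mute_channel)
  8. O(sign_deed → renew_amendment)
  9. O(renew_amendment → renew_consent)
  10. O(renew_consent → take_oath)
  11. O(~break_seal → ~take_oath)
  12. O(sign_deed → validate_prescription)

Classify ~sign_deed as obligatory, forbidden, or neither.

Premise 6 states O(~mute_channel) outright.
Premise 7 is O(flag_voucher → mute_channel); contrapositively O(~mute_channel → ~flag_voucher). Since O(~mute_channel) holds, K gives O(~flag_voucher).
Premise 3, O(~arm_system → flag_voucher), contraposes to O(~flag_voucher → arm_system); with O(~flag_voucher) we get O(arm_system).
The contrapositive of premise 2 (O(break_seal → ~arm_system)) is O(arm_system → ~break_seal), and O(arm_system) is already established, so O(~break_seal).
With premise 11, O(~break_seal → ~take_oath), the K-axiom yields O(~take_oath).
The contrapositive of premise 10 (O(renew_consent → take_oath)) is O(~take_oath → ~renew_consent), and O(~take_oath) is already established, so O(~renew_consent).
Premise 9 is O(renew_amendment → renew_consent); contrapositively O(~renew_consent → ~renew_amendment). Since O(~renew_consent) holds, K gives O(~renew_amendment).
Premise 8, O(sign_deed → renew_amendment), contraposes to O(~renew_amendment → ~sign_deed); with O(~renew_amendment) we get O(~sign_deed).
Premises 1, 4, 5, 12 do not contribute to this derivation.
Hence ~sign_deed is obligatory.

Obligatory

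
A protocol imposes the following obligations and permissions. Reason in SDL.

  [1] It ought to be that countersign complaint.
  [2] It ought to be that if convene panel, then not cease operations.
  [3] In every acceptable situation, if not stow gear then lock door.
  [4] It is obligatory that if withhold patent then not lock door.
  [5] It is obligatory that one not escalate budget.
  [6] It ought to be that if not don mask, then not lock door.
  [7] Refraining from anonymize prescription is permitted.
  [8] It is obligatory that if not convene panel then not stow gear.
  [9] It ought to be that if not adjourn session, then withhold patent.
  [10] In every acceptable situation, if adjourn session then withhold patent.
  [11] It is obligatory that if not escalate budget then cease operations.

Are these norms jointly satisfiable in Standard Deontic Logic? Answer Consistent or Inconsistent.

Premises 10 and 9 are O(adjourn_session → withhold_patent) and O(¬adjourn_session → withhold_patent); every ideal world satisfies adjourn_session or ¬adjourn_session, so in either case withhold_patent holds — hence O(withhold_patent).
With premise 4, O(withhold_patent → ¬lock_door), the K-axiom yields O(¬lock_door).
Premise 3 is O(¬stow_gear → lock_door); contrapositively O(¬lock_door → stow_gear). Since O(¬lock_door) holds, K gives O(stow_gear).
Premise 8, O(¬convene_panel → ¬stow_gear), contraposes to O(stow_gear → convene_panel); with O(stow_gear) we get O(convene_panel).
With premise 2, O(convene_panel → ¬cease_operations), the K-axiom yields O(¬cease_operations).
Premise 11 is O(¬escalate_budget → cease_operations); contrapositively O(¬cease_operations → escalate_budget). Since O(¬cease_operations) holds, K gives O(escalate_budget).
But premise 5 directly asserts O(¬escalate_budget).
We now have both O(escalate_budget) and O(¬escalate_budget) — escalate_budget is simultaneously obligatory and forbidden, violating the D-axiom.

Inconsistent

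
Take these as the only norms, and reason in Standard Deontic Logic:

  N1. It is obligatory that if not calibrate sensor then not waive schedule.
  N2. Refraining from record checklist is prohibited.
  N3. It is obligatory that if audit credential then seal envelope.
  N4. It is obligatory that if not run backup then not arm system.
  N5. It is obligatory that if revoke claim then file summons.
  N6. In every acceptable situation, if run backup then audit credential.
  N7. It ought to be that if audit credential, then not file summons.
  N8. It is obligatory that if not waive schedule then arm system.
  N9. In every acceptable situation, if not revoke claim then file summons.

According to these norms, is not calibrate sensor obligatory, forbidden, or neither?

By case analysis on revoke_claim: premise 5 gives O(revoke_claim → file_summons) and premise 9 gives O(¬revoke_claim → file_summons), so O(file_summons) either way.
The contrapositive of premise 7 (O(audit_credential → ¬file_summons)) is O(file_summons → ¬audit_credential), and O(file_summons) is already established, so O(¬audit_credential).
The contrapositive of premise 6 (O(run_backup → audit_credential)) is O(¬audit_credential → ¬run_backup), and O(¬audit_credential) is already established, so O(¬run_backup).
Premise 4 is O(¬run_backup → ¬arm_system); since O(¬run_backup), deontic closure gives O(¬arm_system).
Premise 8 is O(¬waive_schedule → arm_system); contrapositively O(¬arm_system → waive_schedule). Since O(¬arm_system) holds, K gives O(waive_schedule).
Premise 1 is O(¬calibrate_sensor → ¬waive_schedule); contrapositively O(waive_schedule → calibrate_sensor). Since O(waive_schedule) holds, K gives O(calibrate_sensor).
Premises 2, 3 do not contribute to this derivation.
Thus O(calibrate_sensor), which is F(¬calibrate_sensor): ¬calibrate_sensor is forbidden.

Forbidden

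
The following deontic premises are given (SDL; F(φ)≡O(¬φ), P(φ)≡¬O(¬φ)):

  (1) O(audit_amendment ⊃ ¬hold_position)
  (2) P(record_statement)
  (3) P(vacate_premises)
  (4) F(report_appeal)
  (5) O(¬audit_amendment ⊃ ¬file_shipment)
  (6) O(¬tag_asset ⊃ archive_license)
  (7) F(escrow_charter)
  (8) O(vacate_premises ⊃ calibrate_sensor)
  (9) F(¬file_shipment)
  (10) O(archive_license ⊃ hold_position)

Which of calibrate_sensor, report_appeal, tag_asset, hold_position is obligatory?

tag_asset

Premise 9, F(¬file_shipment), is equivalent to O(file_shipment).
Premise 5, O(¬audit_amendment ⊃ ¬file_shipment), contraposes to O(file_shipment ⊃ audit_amendment); with O(file_shipment) we get O(audit_amendment).
Premise 1 is O(audit_amendment ⊃ ¬hold_position); since O(audit_amendment), deontic closure gives O(¬hold_position).
Premise 10, O(archive_license ⊃ hold_position), contraposes to O(¬hold_position ⊃ ¬archive_license); with O(¬hold_position) we get O(¬archive_license).
Premise 6 is O(¬tag_asset ⊃ archive_license); contrapositively O(¬archive_license ⊃ tag_asset). Since O(¬archive_license) holds, K gives O(tag_asset).
So O(tag_asset) holds — tag_asset is obligatory. None of the other listed options is made obligatory by any chain of premises.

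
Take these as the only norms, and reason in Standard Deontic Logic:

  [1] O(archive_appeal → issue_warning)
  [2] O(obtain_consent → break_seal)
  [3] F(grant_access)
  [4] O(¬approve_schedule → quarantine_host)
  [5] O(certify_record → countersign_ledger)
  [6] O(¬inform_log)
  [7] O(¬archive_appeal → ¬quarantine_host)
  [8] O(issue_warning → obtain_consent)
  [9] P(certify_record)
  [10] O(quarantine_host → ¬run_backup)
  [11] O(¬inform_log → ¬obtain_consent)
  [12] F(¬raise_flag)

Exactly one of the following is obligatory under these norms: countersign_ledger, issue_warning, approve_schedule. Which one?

approve_schedule

Premise 6 states O(¬inform_log) outright.
Premise 11 is O(¬inform_log → ¬obtain_consent); since O(¬inform_log), deontic closure gives O(¬obtain_consent).
The contrapositive of premise 8 (O(issue_warning → obtain_consent)) is O(¬obtain_consent → ¬issue_warning), and O(¬obtain_consent) is already established, so O(¬issue_warning).
Premise 1 is O(archive_appeal → issue_warning); contrapositively O(¬issue_warning → ¬archive_appeal). Since O(¬issue_warning) holds, K gives O(¬archive_appeal).
From O(¬archive_appeal) and premise 7, O(¬archive_appeal → ¬quarantine_host), we obtain O(¬quarantine_host).
The contrapositive of premise 4 (O(¬approve_schedule → quarantine_host)) is O(¬quarantine_host → approve_schedule), and O(¬quarantine_host) is already established, so O(approve_schedule).
So O(approve_schedule) holds — approve_schedule is obligatory. None of the other listed options is made obligatory by any chain of premises.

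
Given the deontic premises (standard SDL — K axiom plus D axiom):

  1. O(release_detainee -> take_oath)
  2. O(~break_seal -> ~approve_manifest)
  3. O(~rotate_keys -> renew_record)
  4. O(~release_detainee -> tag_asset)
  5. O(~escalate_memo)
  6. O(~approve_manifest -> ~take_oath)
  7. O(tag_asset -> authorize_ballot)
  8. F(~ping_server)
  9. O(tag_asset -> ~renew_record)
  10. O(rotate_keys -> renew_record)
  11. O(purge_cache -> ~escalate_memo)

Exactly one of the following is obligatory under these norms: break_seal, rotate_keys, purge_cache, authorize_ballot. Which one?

Premises 10 and 3 are O(rotate_keys -> renew_record) and O(~rotate_keys -> renew_record); every ideal world satisfies rotate_keys or ~rotate_keys, so in either case renew_record holds — hence O(renew_record).
The contrapositive of premise 9 (O(tag_asset -> ~renew_record)) is O(renew_record -> ~tag_asset), and O(renew_record) is already established, so O(~tag_asset).
The contrapositive of premise 4 (O(~release_detainee -> tag_asset)) is O(~tag_asset -> release_detainee), and O(~tag_asset) is already established, so O(release_detainee).
Applying K to premise 1 (O(release_detainee -> take_oath)) and O(release_detainee) yields O(take_oath).
Premise 6 is O(~approve_manifest -> ~take_oath); contrapositively O(take_oath -> approve_manifest). Since O(take_oath) holds, K gives O(approve_manifest).
Premise 2, O(~break_seal -> ~approve_manifest), contraposes to O(approve_manifest -> break_seal); with O(approve_manifest) we get O(break_seal).
So O(break_seal) holds — break_seal is obligatory. None of the other listed options is made obligatory by any chain of premises.

break_seal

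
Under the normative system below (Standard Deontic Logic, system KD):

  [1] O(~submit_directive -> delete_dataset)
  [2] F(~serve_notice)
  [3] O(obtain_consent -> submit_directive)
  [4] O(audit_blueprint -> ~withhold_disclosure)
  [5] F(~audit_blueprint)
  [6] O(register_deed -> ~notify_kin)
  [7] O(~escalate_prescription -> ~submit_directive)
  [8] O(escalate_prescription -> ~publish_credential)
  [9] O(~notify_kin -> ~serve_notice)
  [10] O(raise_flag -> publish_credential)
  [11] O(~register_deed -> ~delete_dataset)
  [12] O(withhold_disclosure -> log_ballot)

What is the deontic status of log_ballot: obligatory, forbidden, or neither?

Neither

Premise 12 is O(withhold_disclosure -> log_ballot), but O(withhold_disclosure) is not derivable from the premises, so it does not yield O(log_ballot).
No premise or chain of K-axiom applications forces O(log_ballot), and none forces O(~log_ballot). So log_ballot is neither obligatory nor forbidden under these norms.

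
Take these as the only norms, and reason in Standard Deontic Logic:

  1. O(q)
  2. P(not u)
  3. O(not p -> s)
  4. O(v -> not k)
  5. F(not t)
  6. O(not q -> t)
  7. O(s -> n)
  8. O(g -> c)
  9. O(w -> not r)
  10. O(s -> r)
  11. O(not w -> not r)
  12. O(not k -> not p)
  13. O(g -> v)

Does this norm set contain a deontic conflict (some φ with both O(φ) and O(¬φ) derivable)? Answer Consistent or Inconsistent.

Consistent

Premise 6 is O(not q -> t); even if O(t) held, inferring O(not q) would be affirming the consequent — invalid.
So O(not q) is not derivable, and the apparent clash with O(q) does not arise.
A world satisfying every obligation exists (e.g. c=false, g=false, k=true, n=false, p=true, q=true, r=false, s=false, t=true, u=false, v=false, w=false); no atom is both obligatory and forbidden, so the set is consistent.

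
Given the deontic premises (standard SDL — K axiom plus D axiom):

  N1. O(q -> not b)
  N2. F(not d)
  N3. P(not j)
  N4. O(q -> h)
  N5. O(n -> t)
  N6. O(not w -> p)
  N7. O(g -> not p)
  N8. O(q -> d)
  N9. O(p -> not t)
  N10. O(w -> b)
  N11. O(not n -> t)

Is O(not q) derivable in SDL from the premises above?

Yes

Premises 11 and 5 cover both cases: O(not n -> t) and O(n -> t). Since not n ∨ n is a tautology, O(t) follows.
The contrapositive of premise 9 (O(p -> not t)) is O(t -> not p), and O(t) is already established, so O(not p).
Premise 6 is O(not w -> p); contrapositively O(not p -> w). Since O(not p) holds, K gives O(w).
Applying K to premise 10 (O(w -> b)) and O(w) yields O(b).
The contrapositive of premise 1 (O(q -> not b)) is O(b -> not q), and O(b) is already established, so O(not q).
Premises 2, 3, 4, 7, 8 do not contribute to this derivation.
So O(not q) follows.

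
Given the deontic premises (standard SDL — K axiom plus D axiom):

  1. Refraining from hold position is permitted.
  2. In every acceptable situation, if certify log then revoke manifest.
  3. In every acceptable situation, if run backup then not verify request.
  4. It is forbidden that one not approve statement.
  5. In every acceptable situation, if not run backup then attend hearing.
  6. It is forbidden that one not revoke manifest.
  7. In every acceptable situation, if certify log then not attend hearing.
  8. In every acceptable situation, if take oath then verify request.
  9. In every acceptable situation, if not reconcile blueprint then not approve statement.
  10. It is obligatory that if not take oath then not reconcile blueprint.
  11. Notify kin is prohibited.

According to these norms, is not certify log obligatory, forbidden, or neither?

Obligatory

Premise 4, F(¬approve_statement), is equivalent to O(approve_statement).
Premise 9, O(¬reconcile_blueprint → ¬approve_statement), contraposes to O(approve_statement → reconcile_blueprint); with O(approve_statement) we get O(reconcile_blueprint).
The contrapositive of premise 10 (O(¬take_oath → ¬reconcile_blueprint)) is O(reconcile_blueprint → take_oath), and O(reconcile_blueprint) is already established, so O(take_oath).
Premise 8 is O(take_oath → verify_request); since O(take_oath), deontic closure gives O(verify_request).
The contrapositive of premise 3 (O(run_backup → ¬verify_request)) is O(verify_request → ¬run_backup), and O(verify_request) is already established, so O(¬run_backup).
From O(¬run_backup) and premise 5, O(¬run_backup → attend_hearing), we obtain O(attend_hearing).
The contrapositive of premise 7 (O(certify_log → ¬attend_hearing)) is O(attend_hearing → ¬certify_log), and O(attend_hearing) is already established, so O(¬certify_log).
Premises 1, 2, 6, 11 do not contribute to this derivation.
Hence ¬certify_log is obligatory.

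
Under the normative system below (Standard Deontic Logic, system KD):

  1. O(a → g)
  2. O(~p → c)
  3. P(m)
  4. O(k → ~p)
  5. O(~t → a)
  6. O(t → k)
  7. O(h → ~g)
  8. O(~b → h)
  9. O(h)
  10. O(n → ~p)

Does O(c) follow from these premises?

Premise 9 gives O(h).
Premise 7 is O(h → ~g); since O(h), deontic closure gives O(~g).
The contrapositive of premise 1 (O(a → g)) is O(~g → ~a), and O(~g) is already established, so O(~a).
The contrapositive of premise 5 (O(~t → a)) is O(~a → t), and O(~a) is already established, so O(t).
From O(t) and premise 6, O(t → k), we obtain O(k).
From O(k) and premise 4, O(k → ~p), we obtain O(~p).
With premise 2, O(~p → c), the K-axiom yields O(c).
Premises 3, 8, 10 do not contribute to this derivation.
So O(c) follows.

Yes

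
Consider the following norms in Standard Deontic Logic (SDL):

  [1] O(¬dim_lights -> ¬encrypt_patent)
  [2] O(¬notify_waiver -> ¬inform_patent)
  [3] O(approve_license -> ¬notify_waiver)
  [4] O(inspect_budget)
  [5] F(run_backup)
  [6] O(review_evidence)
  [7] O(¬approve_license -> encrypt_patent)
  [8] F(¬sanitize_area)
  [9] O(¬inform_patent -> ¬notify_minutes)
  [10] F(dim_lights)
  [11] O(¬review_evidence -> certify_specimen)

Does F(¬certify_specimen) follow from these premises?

No

Premise 11 is O(¬review_evidence -> certify_specimen), but O(¬review_evidence) is not derivable from the premises, so it does not yield O(certify_specimen).
No other premise forces O(certify_specimen). An ideal world satisfying every premise can still have ¬certify_specimen true, so F(¬certify_specimen) is not derivable.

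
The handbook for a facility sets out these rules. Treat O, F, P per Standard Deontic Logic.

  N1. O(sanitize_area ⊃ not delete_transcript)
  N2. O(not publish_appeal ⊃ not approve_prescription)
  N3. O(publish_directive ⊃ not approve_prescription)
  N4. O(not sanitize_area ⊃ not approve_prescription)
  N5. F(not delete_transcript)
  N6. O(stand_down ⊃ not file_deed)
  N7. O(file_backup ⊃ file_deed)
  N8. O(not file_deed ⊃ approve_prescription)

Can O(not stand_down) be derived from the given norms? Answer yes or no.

Yes

F(not delete_transcript) at premise 5 means O(delete_transcript).
Premise 1 is O(sanitize_area ⊃ not delete_transcript); contrapositively O(delete_transcript ⊃ not sanitize_area). Since O(delete_transcript) holds, K gives O(not sanitize_area).
Premise 4 is O(not sanitize_area ⊃ not approve_prescription); since O(not sanitize_area), deontic closure gives O(not approve_prescription).
Premise 8, O(not file_deed ⊃ approve_prescription), contraposes to O(not approve_prescription ⊃ file_deed); with O(not approve_prescription) we get O(file_deed).
The contrapositive of premise 6 (O(stand_down ⊃ not file_deed)) is O(file_deed ⊃ not stand_down), and O(file_deed) is already established, so O(not stand_down).
Premises 2, 3, 7 do not contribute to this derivation.
So O(not stand_down) follows.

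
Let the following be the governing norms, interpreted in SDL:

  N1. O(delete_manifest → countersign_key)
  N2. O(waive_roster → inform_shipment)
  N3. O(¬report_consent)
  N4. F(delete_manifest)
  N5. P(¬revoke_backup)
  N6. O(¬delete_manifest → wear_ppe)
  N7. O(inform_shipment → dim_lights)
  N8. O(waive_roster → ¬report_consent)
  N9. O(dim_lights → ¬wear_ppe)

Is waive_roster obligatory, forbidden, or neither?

Premise 4, F(delete_manifest), is equivalent to O(¬delete_manifest).
Premise 6 is O(¬delete_manifest → wear_ppe); since O(¬delete_manifest), deontic closure gives O(wear_ppe).
Premise 9, O(dim_lights → ¬wear_ppe), contraposes to O(wear_ppe → ¬dim_lights); with O(wear_ppe) we get O(¬dim_lights).
The contrapositive of premise 7 (O(inform_shipment → dim_lights)) is O(¬dim_lights → ¬inform_shipment), and O(¬dim_lights) is already established, so O(¬inform_shipment).
Premise 2 is O(waive_roster → inform_shipment); contrapositively O(¬inform_shipment → ¬waive_roster). Since O(¬inform_shipment) holds, K gives O(¬waive_roster).
Premises 1, 3, 5, 8 do not contribute to this derivation.
Thus O(¬waive_roster), which is F(waive_roster): waive_roster is forbidden.

Forbidden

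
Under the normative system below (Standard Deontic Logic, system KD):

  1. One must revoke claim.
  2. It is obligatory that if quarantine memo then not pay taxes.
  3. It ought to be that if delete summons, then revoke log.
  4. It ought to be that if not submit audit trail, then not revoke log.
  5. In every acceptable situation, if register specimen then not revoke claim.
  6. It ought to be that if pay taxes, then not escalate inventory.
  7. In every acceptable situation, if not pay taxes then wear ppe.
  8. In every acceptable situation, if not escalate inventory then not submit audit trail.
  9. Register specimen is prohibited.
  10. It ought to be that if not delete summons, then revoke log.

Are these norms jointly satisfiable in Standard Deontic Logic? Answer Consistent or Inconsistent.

Consistent

Premise 5 is O(register_specimen → ¬revoke_claim), but O(register_specimen) is not derivable from the premises, so it does not yield O(¬revoke_claim).
So O(¬revoke_claim) is not derivable, and the apparent clash with O(revoke_claim) does not arise.
A world satisfying every obligation exists (e.g. delete_summons=false, escalate_inventory=true, pay_taxes=false, quarantine_memo=false, register_specimen=false, revoke_claim=true, revoke_log=true, submit_audit_trail=true, wear_ppe=true); no atom is both obligatory and forbidden, so the set is consistent.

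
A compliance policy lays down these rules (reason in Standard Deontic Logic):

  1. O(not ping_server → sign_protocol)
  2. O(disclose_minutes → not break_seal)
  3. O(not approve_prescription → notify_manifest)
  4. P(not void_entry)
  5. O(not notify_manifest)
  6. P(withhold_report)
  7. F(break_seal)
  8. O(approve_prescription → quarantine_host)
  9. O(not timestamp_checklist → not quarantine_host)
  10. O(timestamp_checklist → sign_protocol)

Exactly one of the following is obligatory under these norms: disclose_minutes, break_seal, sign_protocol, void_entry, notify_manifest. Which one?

Premise 5 gives O(not notify_manifest).
Premise 3, O(not approve_prescription → notify_manifest), contraposes to O(not notify_manifest → approve_prescription); with O(not notify_manifest) we get O(approve_prescription).
From O(approve_prescription) and premise 8, O(approve_prescription → quarantine_host), we obtain O(quarantine_host).
The contrapositive of premise 9 (O(not timestamp_checklist → not quarantine_host)) is O(quarantine_host → timestamp_checklist), and O(quarantine_host) is already established, so O(timestamp_checklist).
From O(timestamp_checklist) and premise 10, O(timestamp_checklist → sign_protocol), we obtain O(sign_protocol).
So O(sign_protocol) holds — sign_protocol is obligatory. None of the other listed options is made obligatory by any chain of premises.

sign_protocol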